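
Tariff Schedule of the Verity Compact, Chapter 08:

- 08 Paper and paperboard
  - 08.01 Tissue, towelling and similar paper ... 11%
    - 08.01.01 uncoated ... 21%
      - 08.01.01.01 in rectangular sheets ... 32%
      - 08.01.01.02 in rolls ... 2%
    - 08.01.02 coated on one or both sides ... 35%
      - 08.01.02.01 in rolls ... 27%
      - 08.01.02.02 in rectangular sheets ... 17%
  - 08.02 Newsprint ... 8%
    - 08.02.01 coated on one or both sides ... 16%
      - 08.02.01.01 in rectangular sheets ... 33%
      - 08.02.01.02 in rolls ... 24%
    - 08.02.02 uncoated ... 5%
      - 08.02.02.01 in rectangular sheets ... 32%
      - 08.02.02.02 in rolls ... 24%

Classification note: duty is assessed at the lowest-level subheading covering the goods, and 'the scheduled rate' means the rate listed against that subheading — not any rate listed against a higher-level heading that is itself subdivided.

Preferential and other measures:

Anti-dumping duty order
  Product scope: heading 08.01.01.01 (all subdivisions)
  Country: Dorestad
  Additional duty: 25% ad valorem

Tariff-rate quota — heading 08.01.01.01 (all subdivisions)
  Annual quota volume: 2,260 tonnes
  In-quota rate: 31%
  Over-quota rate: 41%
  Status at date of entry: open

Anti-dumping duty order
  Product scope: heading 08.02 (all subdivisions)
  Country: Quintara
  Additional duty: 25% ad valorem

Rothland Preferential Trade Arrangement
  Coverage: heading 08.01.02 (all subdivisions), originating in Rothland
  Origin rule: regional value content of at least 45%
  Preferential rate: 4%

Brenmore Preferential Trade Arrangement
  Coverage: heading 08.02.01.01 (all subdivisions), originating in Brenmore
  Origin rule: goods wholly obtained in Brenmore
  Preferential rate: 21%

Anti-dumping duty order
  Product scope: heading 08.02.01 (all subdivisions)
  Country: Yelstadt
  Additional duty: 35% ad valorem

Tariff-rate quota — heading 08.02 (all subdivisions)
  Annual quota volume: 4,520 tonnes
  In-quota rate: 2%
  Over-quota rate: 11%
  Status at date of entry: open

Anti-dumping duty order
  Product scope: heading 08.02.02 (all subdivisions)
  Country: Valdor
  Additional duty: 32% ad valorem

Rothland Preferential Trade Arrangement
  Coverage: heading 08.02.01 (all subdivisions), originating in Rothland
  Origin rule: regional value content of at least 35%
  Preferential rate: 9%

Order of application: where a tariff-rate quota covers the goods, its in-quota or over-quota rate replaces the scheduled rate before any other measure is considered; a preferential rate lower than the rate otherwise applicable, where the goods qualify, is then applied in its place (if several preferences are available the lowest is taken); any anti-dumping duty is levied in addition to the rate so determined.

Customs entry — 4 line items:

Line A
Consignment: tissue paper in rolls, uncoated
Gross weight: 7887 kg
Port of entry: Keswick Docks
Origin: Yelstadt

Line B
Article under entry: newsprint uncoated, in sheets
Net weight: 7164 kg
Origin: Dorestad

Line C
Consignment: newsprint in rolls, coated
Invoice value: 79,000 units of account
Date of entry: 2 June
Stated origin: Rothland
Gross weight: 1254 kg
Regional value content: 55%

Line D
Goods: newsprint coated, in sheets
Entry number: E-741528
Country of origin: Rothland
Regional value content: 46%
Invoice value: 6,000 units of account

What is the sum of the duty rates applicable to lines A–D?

8%

Line A: tissue paper → 08.01; uncoated → 08.01.01; in rolls → 08.01.01.02. Scheduled 2%. No special measure applies. → 2%.
Line B: newsprint → 08.02; uncoated → 08.02.02; in sheets → 08.02.02.01. Scheduled 32%. quota on 08.02 open → in-quota 2%. → 2%.
Line C: newsprint → 08.02; coated → 08.02.01; in rolls → 08.02.01.02. Scheduled 24%. quota on 08.02 open → in-quota 2%; Rothland agreement on 08.01.02: 08.02.01.02 not covered; Rothland agreement on 08.02.01: RVC ≥ 35% → 9% available; preference 9% not lower than 2% → no reduction. → 2%.
Line D: newsprint → 08.02; coated → 08.02.01; in sheets → 08.02.01.01. Scheduled 33%. quota on 08.02 open → in-quota 2%; Rothland agreement on 08.01.02: 08.02.01.01 not covered; Rothland agreement on 08.02.01: RVC ≥ 35% → 9% available; preference 9% not lower than 2% → no reduction. → 2%.
Sum: 2% + 2% + 2% + 2% = 8%.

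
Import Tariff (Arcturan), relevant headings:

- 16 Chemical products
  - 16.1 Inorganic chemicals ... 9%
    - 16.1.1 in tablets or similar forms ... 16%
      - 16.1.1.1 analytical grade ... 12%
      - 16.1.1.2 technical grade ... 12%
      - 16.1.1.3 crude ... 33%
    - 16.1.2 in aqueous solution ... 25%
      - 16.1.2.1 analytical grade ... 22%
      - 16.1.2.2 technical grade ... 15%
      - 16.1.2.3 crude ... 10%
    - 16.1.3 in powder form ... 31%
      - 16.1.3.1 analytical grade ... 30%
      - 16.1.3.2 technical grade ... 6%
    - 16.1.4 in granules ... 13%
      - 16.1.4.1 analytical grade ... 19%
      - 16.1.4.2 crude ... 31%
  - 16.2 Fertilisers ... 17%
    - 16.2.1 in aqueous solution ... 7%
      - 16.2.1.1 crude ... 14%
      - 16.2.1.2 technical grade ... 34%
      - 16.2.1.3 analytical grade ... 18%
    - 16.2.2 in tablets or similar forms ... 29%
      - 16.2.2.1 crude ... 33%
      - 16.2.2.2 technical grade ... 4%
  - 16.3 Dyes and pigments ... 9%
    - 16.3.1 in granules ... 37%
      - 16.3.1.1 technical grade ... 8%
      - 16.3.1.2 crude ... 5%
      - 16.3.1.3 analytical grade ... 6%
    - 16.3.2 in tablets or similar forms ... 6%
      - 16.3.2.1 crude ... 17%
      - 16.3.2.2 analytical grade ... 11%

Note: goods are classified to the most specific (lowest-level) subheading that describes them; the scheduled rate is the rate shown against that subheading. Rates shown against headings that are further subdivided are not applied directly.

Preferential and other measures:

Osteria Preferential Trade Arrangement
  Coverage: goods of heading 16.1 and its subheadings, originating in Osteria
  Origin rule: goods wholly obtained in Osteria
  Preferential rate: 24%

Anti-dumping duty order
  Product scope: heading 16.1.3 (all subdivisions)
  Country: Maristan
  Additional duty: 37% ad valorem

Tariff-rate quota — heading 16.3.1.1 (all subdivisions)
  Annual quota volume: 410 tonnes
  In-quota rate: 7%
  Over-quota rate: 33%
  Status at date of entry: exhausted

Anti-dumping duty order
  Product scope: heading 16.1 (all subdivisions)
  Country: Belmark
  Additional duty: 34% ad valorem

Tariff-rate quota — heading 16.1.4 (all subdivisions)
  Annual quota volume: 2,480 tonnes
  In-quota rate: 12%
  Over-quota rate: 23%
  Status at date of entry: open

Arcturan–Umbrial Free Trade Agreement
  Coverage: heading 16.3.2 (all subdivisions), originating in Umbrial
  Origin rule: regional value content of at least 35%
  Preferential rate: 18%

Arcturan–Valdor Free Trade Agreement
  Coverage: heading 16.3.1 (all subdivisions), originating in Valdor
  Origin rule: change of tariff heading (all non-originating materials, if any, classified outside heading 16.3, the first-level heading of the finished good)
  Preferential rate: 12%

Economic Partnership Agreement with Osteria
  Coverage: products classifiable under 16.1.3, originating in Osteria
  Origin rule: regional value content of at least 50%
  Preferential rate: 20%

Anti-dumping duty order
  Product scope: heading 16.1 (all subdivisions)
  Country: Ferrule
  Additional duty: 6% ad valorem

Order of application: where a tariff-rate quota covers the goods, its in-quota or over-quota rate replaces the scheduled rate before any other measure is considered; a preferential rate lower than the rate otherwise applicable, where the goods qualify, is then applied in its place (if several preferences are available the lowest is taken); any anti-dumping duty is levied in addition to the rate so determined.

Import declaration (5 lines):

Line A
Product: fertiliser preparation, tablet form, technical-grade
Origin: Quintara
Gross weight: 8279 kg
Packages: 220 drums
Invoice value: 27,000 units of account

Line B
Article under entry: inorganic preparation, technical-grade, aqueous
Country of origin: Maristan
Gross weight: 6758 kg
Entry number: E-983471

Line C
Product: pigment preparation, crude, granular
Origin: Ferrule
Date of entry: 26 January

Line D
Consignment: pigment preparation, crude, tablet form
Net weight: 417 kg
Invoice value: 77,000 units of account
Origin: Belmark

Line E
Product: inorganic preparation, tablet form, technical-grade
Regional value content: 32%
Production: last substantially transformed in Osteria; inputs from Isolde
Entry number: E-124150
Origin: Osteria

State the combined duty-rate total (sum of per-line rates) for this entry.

Line A: fertiliser → 16.2; tablet form → 16.2.2; technical-grade → 16.2.2.2. Scheduled 4%. No special measure applies. → 4%.
Line B: inorganic → 16.1; aqueous → 16.1.2; technical-grade → 16.1.2.2. Scheduled 15%. No special measure applies. → 15%.
Line C: pigment → 16.3; granular → 16.3.1; crude → 16.3.1.2. Scheduled 5%. No special measure applies. → 5%.
Line D: pigment → 16.3; tablet form → 16.3.2; crude → 16.3.2.1. Scheduled 17%. No special measure applies. → 17%.
Line E: inorganic → 16.1; tablet form → 16.1.1; technical-grade → 16.1.1.2. Scheduled 12%. Osteria agreement on 16.1: not wholly obtained; Osteria agreement on 16.1.3: 16.1.1.2 not covered. → 12%.
Sum: 4% + 15% + 5% + 17% + 12% = 53%.

53%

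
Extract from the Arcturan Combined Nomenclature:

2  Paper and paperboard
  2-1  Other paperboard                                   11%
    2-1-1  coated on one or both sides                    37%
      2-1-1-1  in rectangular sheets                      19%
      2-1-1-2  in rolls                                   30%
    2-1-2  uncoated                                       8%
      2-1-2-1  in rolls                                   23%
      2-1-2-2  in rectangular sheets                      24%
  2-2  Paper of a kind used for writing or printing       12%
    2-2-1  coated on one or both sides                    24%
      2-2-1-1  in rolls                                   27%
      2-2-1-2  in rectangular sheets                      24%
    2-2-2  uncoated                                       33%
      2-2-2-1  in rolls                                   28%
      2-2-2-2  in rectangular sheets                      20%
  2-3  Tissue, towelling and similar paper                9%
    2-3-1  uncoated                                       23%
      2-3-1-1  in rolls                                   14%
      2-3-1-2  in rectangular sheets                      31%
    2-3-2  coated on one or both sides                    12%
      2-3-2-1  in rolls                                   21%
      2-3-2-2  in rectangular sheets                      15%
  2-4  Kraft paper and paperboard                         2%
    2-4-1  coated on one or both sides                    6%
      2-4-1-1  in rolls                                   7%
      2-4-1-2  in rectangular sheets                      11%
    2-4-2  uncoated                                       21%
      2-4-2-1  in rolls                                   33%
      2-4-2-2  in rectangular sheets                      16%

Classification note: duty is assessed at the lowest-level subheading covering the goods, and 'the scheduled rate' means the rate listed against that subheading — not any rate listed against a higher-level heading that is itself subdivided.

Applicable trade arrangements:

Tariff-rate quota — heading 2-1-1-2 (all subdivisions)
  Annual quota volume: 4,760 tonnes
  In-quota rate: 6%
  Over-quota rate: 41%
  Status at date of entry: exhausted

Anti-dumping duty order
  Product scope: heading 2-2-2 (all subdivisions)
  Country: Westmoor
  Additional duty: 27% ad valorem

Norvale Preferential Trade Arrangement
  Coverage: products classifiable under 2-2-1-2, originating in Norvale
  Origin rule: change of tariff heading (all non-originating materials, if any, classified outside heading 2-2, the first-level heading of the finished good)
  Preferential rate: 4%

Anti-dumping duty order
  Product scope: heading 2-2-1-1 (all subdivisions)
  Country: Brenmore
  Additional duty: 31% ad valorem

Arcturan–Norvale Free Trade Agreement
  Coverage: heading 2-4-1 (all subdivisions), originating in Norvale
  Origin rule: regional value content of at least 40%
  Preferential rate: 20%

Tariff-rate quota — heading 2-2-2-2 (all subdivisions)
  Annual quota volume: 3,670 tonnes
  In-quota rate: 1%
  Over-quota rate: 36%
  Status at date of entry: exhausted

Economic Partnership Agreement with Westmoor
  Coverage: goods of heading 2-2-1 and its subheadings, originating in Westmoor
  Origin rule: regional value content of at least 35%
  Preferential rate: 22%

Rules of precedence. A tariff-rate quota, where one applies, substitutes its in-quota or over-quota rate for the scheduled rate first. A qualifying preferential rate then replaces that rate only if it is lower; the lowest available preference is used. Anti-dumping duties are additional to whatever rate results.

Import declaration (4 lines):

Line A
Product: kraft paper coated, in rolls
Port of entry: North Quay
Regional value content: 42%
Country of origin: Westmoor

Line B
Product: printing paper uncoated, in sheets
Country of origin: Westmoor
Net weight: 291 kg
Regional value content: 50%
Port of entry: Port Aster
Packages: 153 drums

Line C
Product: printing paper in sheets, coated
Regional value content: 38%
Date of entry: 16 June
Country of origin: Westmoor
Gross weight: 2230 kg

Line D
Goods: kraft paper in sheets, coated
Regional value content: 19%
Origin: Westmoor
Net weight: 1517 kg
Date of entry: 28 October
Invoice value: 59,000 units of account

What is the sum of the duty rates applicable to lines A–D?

103%

Line A: kraft paper → 2-4; coated → 2-4-1; in rolls → 2-4-1-1. Scheduled 7%. Westmoor agreement on 2-2-1: 2-4-1-1 not covered. → 7%.
Line B: printing paper → 2-2; uncoated → 2-2-2; in sheets → 2-2-2-2. Scheduled 20%. quota on 2-2-2-2 exhausted → over-quota 36%; Westmoor agreement on 2-2-1: 2-2-2-2 not covered; anti-dumping (Westmoor, 2-2-2): +27%; total 36% + 27% = 63%. → 63%.
Line C: printing paper → 2-2; coated → 2-2-1; in sheets → 2-2-1-2. Scheduled 24%. Westmoor agreement on 2-2-1: RVC ≥ 35% → 22% available; preferential 22%. → 22%.
Line D: kraft paper → 2-4; coated → 2-4-1; in sheets → 2-4-1-2. Scheduled 11%. Westmoor agreement on 2-2-1: 2-4-1-2 not covered. → 11%.
Sum: 7% + 63% + 22% + 11% = 103%.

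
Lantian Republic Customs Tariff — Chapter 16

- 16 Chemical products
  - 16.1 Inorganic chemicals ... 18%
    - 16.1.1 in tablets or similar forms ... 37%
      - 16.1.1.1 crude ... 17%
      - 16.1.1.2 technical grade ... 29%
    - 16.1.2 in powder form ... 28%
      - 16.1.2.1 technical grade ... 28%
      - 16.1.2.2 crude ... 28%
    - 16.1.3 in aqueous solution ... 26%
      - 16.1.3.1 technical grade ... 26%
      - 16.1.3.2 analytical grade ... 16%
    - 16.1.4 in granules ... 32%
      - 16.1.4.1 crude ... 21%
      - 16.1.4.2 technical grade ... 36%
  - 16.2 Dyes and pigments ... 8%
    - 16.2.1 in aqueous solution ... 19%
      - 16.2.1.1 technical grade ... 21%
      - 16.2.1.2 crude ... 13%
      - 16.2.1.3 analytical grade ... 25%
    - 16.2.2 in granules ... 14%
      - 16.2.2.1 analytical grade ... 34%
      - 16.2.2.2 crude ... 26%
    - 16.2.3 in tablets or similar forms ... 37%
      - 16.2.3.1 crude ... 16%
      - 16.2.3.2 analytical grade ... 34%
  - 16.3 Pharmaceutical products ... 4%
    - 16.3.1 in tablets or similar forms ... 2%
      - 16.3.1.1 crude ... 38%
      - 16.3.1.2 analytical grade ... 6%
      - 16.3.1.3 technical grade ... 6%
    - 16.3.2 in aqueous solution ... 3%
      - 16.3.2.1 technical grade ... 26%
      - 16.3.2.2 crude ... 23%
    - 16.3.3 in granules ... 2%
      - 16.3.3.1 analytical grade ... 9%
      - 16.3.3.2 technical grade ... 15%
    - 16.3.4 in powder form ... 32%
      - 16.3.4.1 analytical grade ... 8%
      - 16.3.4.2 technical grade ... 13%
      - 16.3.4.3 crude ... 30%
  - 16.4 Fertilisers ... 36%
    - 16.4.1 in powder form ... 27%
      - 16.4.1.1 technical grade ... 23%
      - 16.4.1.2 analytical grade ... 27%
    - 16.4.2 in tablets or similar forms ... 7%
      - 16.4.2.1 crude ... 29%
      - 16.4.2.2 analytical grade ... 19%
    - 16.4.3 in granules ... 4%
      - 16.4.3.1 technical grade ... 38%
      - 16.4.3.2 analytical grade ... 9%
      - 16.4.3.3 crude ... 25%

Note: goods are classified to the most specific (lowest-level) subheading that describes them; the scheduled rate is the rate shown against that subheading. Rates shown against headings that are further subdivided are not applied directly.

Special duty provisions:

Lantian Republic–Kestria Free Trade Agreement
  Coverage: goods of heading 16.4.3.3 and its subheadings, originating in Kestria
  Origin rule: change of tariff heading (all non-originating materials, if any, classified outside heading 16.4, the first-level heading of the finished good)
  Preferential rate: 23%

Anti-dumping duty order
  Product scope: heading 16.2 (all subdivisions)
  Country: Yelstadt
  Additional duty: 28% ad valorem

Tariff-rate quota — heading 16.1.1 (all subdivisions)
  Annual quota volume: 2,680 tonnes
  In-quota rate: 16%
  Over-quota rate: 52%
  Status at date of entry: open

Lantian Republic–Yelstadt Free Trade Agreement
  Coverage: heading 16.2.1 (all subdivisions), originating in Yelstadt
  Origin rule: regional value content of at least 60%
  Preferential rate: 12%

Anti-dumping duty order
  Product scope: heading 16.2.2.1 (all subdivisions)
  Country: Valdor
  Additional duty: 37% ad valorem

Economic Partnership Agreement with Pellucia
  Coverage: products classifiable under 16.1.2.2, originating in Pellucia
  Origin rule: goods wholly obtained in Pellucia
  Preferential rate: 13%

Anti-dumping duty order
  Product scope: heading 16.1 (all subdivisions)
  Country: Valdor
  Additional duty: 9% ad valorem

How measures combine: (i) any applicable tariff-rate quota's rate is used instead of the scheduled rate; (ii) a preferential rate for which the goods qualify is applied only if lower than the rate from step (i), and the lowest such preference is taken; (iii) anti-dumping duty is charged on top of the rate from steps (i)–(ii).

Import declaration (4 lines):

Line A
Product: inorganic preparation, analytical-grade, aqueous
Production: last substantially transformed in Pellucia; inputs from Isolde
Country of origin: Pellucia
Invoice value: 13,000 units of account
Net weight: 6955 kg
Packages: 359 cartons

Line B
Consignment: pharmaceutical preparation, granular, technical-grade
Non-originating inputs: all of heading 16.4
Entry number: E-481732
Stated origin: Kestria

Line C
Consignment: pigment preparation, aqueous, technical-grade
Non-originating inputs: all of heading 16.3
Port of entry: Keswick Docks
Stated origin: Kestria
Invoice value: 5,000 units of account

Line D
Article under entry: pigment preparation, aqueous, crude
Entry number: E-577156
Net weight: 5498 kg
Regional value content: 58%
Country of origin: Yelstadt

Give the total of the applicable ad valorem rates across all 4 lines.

93%

Line A: inorganic → 16.1; aqueous → 16.1.3; analytical-grade → 16.1.3.2. Scheduled 16%. Pellucia agreement on 16.1.2.2: 16.1.3.2 not covered. → 16%.
Line B: pharmaceutical → 16.3; granular → 16.3.3; technical-grade → 16.3.3.2. Scheduled 15%. Kestria agreement on 16.4.3.3: 16.3.3.2 not covered. → 15%.
Line C: pigment → 16.2; aqueous → 16.2.1; technical-grade → 16.2.1.1. Scheduled 21%. Kestria agreement on 16.4.3.3: 16.2.1.1 not covered. → 21%.
Line D: pigment → 16.2; aqueous → 16.2.1; crude → 16.2.1.2. Scheduled 13%. Yelstadt agreement on 16.2.1: RVC < 60%; anti-dumping (Yelstadt, 16.2): +28%; total 13% + 28% = 41%. → 41%.
Sum: 16% + 15% + 21% + 41% = 93%.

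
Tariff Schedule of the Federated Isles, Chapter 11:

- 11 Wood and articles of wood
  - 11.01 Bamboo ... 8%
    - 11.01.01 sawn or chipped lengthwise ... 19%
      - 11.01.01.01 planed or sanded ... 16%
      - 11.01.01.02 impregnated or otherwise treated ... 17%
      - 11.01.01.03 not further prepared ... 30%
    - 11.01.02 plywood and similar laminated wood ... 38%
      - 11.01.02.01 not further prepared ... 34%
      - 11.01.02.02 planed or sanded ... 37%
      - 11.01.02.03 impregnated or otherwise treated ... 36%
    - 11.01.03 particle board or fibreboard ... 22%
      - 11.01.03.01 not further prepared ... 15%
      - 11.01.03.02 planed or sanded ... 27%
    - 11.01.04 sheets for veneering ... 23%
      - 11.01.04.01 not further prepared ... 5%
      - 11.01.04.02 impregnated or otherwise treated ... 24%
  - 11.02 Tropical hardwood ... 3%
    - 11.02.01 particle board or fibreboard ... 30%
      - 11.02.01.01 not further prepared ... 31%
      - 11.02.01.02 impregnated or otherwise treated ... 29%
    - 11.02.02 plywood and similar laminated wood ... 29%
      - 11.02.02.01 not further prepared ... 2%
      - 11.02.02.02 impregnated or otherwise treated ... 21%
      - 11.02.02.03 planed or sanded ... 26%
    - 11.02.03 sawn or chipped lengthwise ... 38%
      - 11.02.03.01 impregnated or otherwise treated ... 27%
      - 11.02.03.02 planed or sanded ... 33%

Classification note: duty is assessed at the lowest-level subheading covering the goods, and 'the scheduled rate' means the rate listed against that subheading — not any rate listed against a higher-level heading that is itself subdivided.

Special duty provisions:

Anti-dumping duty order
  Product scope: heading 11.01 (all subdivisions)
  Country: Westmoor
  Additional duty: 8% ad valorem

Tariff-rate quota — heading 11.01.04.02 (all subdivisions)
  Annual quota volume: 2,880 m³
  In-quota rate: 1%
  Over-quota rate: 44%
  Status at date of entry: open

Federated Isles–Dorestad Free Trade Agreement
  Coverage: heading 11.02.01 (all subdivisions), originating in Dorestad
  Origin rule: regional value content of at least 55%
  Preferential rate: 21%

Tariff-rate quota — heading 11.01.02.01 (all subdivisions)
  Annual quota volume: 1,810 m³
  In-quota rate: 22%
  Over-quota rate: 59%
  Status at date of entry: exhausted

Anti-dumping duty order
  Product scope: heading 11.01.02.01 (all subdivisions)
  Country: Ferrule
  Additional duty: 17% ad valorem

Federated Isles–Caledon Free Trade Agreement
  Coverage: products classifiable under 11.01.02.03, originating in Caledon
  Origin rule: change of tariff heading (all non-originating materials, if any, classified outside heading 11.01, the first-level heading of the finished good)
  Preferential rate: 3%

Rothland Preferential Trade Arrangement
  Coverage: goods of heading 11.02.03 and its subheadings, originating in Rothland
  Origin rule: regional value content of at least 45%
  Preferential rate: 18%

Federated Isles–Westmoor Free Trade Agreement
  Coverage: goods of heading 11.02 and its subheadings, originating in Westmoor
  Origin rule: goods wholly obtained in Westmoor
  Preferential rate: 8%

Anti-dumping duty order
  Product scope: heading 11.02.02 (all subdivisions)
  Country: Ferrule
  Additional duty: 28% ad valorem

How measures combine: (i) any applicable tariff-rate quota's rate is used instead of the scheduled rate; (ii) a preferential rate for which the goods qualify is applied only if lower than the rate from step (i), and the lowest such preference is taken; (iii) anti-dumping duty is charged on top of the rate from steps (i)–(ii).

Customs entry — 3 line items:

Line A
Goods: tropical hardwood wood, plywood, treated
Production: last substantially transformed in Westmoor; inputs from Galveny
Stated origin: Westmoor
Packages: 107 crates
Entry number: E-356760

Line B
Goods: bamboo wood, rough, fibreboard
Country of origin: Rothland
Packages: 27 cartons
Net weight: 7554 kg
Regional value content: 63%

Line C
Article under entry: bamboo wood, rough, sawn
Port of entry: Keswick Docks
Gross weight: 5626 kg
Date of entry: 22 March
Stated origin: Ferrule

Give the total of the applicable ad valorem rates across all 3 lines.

Line A: tropical hardwood → 11.02; plywood → 11.02.02; treated → 11.02.02.02. Scheduled 21%. Westmoor agreement on 11.02: not wholly obtained. → 21%.
Line B: bamboo → 11.01; fibreboard → 11.01.03; rough → 11.01.03.01. Scheduled 15%. Rothland agreement on 11.02.03: 11.01.03.01 not covered. → 15%.
Line C: bamboo → 11.01; sawn → 11.01.01; rough → 11.01.01.03. Scheduled 30%. No special measure applies. → 30%.
Sum: 21% + 15% + 30% = 66%.

66%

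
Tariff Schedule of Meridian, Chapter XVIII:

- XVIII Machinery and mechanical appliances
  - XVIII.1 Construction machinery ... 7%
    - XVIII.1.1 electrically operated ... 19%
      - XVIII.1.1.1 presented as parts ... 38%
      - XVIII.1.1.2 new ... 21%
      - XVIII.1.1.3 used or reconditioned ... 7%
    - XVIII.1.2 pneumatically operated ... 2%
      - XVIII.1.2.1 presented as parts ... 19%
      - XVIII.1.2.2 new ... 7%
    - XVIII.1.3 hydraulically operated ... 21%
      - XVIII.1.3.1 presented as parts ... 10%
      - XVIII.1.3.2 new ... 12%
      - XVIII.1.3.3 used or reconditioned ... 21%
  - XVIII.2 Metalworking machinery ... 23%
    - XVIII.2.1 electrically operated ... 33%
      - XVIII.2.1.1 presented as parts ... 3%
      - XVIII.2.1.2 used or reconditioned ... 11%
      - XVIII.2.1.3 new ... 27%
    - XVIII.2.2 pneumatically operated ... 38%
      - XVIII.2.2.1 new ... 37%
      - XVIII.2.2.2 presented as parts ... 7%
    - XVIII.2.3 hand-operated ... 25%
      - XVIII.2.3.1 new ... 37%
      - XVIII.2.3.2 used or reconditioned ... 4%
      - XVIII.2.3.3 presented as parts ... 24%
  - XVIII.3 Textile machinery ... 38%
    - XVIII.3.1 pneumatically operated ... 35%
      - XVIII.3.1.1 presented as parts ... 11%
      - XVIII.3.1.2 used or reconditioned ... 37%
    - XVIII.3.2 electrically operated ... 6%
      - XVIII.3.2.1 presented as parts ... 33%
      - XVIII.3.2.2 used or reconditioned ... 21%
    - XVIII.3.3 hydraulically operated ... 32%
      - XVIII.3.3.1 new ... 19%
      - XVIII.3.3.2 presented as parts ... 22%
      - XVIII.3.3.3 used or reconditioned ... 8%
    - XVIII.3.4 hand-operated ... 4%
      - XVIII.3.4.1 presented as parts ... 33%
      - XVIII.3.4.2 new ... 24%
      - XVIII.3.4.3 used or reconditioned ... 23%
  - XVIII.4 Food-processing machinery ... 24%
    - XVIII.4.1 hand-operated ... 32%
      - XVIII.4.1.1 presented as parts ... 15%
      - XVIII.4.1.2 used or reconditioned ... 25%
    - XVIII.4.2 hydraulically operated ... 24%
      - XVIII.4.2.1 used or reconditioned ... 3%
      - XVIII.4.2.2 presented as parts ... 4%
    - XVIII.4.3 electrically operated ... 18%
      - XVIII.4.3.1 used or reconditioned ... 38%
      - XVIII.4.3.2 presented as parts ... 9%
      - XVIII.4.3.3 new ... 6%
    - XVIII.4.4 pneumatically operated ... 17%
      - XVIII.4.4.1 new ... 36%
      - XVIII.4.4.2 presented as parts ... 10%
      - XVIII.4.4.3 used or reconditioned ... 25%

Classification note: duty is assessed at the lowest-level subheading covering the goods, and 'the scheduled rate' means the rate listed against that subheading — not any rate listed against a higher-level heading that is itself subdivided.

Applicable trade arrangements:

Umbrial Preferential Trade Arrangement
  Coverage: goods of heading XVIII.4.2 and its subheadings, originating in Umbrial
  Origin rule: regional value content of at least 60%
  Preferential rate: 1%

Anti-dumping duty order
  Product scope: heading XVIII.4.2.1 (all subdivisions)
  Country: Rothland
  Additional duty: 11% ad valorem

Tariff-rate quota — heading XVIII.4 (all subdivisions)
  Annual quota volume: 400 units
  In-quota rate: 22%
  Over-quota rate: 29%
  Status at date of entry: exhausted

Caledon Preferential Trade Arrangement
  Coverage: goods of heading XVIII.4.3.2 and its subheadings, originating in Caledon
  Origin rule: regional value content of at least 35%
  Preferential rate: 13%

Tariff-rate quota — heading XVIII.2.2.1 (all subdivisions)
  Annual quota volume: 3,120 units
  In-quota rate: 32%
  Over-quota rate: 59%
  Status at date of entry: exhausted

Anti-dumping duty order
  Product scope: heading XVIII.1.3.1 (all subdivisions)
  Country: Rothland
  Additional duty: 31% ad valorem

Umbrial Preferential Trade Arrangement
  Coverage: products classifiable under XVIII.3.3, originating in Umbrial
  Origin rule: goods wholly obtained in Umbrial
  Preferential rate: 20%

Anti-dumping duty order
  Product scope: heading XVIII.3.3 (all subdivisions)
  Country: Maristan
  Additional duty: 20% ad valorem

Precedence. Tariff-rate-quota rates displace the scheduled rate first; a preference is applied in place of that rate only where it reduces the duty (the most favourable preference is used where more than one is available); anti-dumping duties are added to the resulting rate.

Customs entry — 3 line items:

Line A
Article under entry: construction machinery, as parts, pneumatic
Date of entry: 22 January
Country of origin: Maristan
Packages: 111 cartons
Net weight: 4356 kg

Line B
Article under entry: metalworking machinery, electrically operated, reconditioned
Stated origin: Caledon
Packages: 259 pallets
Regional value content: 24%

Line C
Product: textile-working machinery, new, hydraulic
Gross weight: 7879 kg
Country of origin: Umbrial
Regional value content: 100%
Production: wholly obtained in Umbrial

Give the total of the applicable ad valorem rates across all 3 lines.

Line A: construction → XVIII.1; pneumatic → XVIII.1.2; as parts → XVIII.1.2.1. Scheduled 19%. No special measure applies. → 19%.
Line B: metalworking → XVIII.2; electrically operated → XVIII.2.1; reconditioned → XVIII.2.1.2. Scheduled 11%. Caledon agreement on XVIII.4.3.2: XVIII.2.1.2 not covered. → 11%.
Line C: textile-working → XVIII.3; hydraulic → XVIII.3.3; new → XVIII.3.3.1. Scheduled 19%. Umbrial agreement on XVIII.4.2: XVIII.3.3.1 not covered; Umbrial agreement on XVIII.3.3: wholly obtained → 20% available; preference 20% not lower than 19% → no reduction. → 19%.
Sum: 19% + 11% + 19% = 49%.

49%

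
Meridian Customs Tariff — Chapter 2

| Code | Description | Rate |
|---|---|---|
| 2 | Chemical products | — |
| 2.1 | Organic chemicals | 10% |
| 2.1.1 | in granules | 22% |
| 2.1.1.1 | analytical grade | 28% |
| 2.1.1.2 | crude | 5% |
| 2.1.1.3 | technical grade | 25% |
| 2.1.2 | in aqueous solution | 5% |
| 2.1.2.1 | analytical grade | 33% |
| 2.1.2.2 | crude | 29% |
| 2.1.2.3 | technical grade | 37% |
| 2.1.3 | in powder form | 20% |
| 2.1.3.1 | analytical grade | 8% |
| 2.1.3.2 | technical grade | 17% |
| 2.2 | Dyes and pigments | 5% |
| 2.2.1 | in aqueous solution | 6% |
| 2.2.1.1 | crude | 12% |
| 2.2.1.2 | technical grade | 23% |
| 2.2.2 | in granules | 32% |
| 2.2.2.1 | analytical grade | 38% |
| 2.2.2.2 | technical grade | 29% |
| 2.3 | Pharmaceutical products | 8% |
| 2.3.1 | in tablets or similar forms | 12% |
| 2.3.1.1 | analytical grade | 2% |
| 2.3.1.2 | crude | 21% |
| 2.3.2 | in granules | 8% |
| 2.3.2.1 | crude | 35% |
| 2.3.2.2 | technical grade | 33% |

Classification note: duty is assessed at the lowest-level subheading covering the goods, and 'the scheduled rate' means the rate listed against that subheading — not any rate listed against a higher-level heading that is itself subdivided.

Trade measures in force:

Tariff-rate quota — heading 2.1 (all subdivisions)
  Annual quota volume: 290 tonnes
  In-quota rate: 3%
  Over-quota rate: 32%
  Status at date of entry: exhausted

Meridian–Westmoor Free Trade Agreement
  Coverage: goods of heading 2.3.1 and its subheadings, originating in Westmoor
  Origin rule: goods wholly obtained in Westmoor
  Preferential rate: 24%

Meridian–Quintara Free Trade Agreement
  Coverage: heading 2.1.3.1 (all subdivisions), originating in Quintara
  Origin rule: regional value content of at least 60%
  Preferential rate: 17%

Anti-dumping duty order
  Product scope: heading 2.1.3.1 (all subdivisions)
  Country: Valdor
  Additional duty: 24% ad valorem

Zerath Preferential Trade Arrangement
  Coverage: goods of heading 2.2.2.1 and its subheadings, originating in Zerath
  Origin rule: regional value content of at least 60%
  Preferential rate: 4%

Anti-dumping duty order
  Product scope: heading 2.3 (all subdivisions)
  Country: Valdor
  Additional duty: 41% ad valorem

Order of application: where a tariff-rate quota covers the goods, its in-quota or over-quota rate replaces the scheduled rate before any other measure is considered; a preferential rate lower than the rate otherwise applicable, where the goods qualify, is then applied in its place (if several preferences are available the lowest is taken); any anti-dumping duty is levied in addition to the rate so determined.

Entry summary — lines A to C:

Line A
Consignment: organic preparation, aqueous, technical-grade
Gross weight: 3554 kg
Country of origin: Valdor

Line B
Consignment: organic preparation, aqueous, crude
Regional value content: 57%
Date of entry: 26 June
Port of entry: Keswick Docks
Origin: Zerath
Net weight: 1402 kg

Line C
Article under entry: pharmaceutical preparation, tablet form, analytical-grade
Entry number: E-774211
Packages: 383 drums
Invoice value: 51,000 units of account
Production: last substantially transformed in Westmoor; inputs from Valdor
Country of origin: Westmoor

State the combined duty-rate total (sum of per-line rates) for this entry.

66%

Line A: organic → 2.1; aqueous → 2.1.2; technical-grade → 2.1.2.3. Scheduled 37%. quota on 2.1 exhausted → over-quota 32%. → 32%.
Line B: organic → 2.1; aqueous → 2.1.2; crude → 2.1.2.2. Scheduled 29%. quota on 2.1 exhausted → over-quota 32%; Zerath agreement on 2.2.2.1: 2.1.2.2 not covered. → 32%.
Line C: pharmaceutical → 2.3; tablet form → 2.3.1; analytical-grade → 2.3.1.1. Scheduled 2%. Westmoor agreement on 2.3.1: not wholly obtained. → 2%.
Sum: 32% + 32% + 2% = 66%.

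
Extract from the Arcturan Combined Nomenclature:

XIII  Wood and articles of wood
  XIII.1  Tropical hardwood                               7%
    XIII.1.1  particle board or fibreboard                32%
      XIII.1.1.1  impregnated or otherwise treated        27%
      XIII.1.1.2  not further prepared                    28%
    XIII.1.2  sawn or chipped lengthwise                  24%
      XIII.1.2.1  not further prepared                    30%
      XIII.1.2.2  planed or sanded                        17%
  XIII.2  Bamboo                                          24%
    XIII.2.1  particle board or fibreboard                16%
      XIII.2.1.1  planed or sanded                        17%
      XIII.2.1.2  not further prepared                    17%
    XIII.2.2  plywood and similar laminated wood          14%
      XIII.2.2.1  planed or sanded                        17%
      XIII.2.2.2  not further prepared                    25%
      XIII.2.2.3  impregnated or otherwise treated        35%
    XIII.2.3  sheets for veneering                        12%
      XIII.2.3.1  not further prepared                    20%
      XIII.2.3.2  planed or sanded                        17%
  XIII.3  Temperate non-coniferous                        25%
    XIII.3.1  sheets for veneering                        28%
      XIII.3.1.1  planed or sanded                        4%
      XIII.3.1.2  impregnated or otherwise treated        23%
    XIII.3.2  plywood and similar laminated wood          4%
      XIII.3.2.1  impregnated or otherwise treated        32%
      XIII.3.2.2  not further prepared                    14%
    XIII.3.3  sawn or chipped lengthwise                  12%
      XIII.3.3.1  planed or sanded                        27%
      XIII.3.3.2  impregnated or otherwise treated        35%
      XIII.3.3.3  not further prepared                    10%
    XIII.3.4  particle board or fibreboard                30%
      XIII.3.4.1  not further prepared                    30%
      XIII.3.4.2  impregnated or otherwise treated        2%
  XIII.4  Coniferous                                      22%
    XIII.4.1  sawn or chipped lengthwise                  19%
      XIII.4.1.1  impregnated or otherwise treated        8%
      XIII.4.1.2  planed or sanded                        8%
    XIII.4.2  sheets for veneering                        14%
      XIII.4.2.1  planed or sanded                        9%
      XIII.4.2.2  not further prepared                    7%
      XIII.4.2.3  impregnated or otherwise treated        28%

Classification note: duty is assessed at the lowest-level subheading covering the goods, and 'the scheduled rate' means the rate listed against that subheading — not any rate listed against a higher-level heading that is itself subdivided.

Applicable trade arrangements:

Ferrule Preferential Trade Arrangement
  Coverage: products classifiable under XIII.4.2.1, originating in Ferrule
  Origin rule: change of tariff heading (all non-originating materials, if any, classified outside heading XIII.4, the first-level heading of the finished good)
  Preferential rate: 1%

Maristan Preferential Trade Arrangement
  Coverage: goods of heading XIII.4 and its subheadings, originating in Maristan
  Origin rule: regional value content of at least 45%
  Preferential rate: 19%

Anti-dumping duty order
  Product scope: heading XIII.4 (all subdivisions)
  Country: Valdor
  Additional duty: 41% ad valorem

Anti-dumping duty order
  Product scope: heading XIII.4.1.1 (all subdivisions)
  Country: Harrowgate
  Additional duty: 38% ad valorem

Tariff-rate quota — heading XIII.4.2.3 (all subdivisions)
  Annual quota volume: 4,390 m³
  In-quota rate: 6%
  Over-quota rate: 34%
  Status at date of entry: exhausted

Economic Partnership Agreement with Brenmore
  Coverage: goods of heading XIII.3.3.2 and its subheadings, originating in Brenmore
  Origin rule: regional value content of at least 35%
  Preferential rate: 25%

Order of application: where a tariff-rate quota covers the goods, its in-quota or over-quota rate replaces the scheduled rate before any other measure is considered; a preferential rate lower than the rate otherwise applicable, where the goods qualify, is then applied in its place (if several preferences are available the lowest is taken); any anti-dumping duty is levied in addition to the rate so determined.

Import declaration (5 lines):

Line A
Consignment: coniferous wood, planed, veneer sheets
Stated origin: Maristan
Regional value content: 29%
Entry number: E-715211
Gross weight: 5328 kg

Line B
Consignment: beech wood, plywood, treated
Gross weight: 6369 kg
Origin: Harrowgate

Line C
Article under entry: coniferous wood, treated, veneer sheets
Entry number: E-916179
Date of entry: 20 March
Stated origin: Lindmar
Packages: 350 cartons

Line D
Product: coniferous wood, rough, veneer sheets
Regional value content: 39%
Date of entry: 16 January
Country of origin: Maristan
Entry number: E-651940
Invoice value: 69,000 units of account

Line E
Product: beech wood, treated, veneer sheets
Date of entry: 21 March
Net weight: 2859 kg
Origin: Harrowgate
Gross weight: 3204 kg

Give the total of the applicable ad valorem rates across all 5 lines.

Line A: coniferous → XIII.4; veneer sheets → XIII.4.2; planed → XIII.4.2.1. Scheduled 9%. Maristan agreement on XIII.4: RVC < 45%. → 9%.
Line B: beech → XIII.3; plywood → XIII.3.2; treated → XIII.3.2.1. Scheduled 32%. No special measure applies. → 32%.
Line C: coniferous → XIII.4; veneer sheets → XIII.4.2; treated → XIII.4.2.3. Scheduled 28%. quota on XIII.4.2.3 exhausted → over-quota 34%. → 34%.
Line D: coniferous → XIII.4; veneer sheets → XIII.4.2; rough → XIII.4.2.2. Scheduled 7%. Maristan agreement on XIII.4: RVC < 45%. → 7%.
Line E: beech → XIII.3; veneer sheets → XIII.3.1; treated → XIII.3.1.2. Scheduled 23%. No special measure applies. → 23%.
Sum: 9% + 32% + 34% + 7% + 23% = 105%.

105%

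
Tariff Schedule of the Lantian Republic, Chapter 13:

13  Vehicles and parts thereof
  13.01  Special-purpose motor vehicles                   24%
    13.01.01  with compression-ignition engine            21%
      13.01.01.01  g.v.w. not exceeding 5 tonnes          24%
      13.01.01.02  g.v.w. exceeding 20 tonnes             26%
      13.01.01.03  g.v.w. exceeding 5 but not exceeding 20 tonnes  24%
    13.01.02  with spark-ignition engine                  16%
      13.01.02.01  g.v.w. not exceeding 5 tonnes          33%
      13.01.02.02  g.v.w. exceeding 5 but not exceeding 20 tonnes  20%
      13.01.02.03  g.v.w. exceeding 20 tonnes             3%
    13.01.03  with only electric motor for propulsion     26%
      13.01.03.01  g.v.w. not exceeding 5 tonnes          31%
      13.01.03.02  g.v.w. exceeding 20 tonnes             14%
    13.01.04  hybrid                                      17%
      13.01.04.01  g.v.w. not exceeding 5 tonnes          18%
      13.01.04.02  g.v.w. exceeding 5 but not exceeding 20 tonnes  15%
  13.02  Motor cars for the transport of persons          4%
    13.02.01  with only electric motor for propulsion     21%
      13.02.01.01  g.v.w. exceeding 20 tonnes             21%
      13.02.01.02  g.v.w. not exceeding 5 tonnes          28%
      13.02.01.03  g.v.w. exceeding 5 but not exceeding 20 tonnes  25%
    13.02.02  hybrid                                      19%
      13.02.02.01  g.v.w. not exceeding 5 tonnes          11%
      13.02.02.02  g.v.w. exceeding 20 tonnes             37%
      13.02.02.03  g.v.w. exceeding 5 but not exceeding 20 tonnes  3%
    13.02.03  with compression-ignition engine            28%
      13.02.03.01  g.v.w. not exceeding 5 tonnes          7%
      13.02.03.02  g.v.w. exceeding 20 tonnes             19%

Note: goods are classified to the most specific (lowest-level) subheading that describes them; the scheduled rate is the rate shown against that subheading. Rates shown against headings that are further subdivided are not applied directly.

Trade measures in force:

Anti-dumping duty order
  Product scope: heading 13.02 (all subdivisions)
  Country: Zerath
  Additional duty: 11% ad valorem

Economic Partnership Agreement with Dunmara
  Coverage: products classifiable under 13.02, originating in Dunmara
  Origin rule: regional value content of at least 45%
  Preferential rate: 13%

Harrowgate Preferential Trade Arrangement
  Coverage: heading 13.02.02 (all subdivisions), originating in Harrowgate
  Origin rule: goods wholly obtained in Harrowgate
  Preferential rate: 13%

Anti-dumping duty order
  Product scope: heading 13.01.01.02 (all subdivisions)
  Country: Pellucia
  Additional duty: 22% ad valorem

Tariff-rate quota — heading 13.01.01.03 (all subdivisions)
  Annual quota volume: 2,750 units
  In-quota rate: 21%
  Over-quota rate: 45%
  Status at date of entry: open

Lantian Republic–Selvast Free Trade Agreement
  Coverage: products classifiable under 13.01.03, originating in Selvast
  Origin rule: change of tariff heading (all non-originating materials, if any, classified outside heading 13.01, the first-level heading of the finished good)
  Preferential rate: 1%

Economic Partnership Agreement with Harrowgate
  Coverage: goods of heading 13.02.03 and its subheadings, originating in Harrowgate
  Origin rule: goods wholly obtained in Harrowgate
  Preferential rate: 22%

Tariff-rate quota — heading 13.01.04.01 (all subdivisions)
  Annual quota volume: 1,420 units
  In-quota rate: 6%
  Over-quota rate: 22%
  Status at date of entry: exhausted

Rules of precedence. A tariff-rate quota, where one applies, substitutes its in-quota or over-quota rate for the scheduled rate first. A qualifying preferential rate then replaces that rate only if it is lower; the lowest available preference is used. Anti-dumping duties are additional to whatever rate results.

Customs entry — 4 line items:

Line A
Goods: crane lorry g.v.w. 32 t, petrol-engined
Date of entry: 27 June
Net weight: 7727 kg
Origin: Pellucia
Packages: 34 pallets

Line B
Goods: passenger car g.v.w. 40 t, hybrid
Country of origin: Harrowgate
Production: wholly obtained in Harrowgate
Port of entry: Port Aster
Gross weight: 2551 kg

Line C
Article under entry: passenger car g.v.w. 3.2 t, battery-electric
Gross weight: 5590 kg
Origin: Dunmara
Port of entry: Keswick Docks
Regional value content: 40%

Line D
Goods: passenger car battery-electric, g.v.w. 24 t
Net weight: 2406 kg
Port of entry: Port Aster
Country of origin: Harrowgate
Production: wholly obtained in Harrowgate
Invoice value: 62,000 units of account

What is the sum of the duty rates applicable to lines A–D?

65%

Line A: crane lorry → 13.01; petrol-engined → 13.01.02; g.v.w. 32 t → 13.01.02.03. Scheduled 3%. No special measure applies. → 3%.
Line B: passenger car → 13.02; hybrid → 13.02.02; g.v.w. 40 t → 13.02.02.02. Scheduled 37%. Harrowgate agreement on 13.02.02: wholly obtained → 13% available; Harrowgate agreement on 13.02.03: 13.02.02.02 not covered; preferential 13%. → 13%.
Line C: passenger car → 13.02; battery-electric → 13.02.01; g.v.w. 3.2 t → 13.02.01.02. Scheduled 28%. Dunmara agreement on 13.02: RVC < 45%. → 28%.
Line D: passenger car → 13.02; battery-electric → 13.02.01; g.v.w. 24 t → 13.02.01.01. Scheduled 21%. Harrowgate agreement on 13.02.02: 13.02.01.01 not covered; Harrowgate agreement on 13.02.03: 13.02.01.01 not covered. → 21%.
Sum: 3% + 13% + 28% + 21% = 65%.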